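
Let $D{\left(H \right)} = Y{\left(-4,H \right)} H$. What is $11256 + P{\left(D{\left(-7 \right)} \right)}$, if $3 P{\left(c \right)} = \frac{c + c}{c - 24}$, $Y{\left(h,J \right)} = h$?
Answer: $\frac{33782}{3} \approx 11261.0$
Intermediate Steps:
$D{\left(H \right)} = - 4 H$
$P{\left(c \right)} = \frac{2 c}{3 \left(-24 + c\right)}$ ($P{\left(c \right)} = \frac{\left(c + c\right) \frac{1}{c - 24}}{3} = \frac{2 c \frac{1}{-24 + c}}{3} = \frac{2 c}{3 \left(-24 + c\right)}$)
$11256 + P{\left(D{\left(-7 \right)} \right)} = 11256 + \frac{2 \left(\left(-4\right) \left(-7\right)\right)}{3 \left(-24 - -28\right)} = 11256 + \frac{2}{3} \cdot 28 \frac{1}{-24 + 28} = 11256 + \frac{2}{3} \cdot 28 \cdot \frac{1}{4} = 11256 + \frac{14}{3} = \frac{33782}{3}$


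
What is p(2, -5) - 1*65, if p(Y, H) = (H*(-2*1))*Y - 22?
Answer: -67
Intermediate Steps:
p(Y, H) = -22 - 2*H*Y (p(Y, H) = (H*(-2))*Y - 22 = (-2*H)*Y - 22 = -2*H*Y - 22 = -22 - 2*H*Y)
p(2, -5) - 1*65 = (-22 - 2*(-5)*2) - 1*65 = (-22 + 20) - 65 = -2 - 65 = -67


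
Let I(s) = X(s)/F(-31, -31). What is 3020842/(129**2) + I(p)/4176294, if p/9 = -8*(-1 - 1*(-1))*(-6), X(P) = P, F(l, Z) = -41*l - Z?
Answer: 3020842/16641 ≈ 181.53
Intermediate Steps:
F(l, Z) = -Z - 41*l
p = 0 (p = 9*(-8*(-1 - 1*(-1))*(-6)) = 9*(-8*(-1 + 1)*(-6)) = 9*(-8*0*(-6)) = 9*(0*(-6)) = 9*0 = 0)
I(s) = s/1302 (I(s) = s/(-1*(-31) - 41*(-31)) = s/(31 + 1271) = s/1302)
3020842/(129**2) + I(p)/4176294 = 3020842/(129**2) + ((1/1302)*0)/4176294 = 3020842/16641 + 0*(1/4176294) = 3020842*(1/16641) + 0 = 3020842/16641 + 0 = 3020842/16641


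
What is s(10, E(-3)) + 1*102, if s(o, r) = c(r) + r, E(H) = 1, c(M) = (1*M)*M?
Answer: 104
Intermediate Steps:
c(M) = M² (c(M) = M*M = M²)
s(o, r) = r + r² (s(o, r) = r² + r = r + r²)
s(10, E(-3)) + 1*102 = 1*(1 + 1) + 1*102 = 1*2 + 102 = 2 + 102 = 104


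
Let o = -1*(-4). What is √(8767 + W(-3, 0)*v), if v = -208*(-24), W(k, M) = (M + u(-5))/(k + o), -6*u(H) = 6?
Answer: 5*√151 ≈ 61.441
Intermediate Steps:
u(H) = -1 (u(H) = -⅙*6 = -1)
o = 4
W(k, M) = (-1 + M)/(4 + k) (W(k, M) = (M - 1)/(k + 4) = (-1 + M)/(4 + k))
v = 4992
√(8767 + W(-3, 0)*v) = √(8767 + ((-1 + 0)/(4 - 3))*4992) = √(8767 + (-1/1)*4992) = √(8767 + (1*(-1))*4992) = √(8767 - 1*4992) = √(8767 - 4992) = √3775 = 5*√151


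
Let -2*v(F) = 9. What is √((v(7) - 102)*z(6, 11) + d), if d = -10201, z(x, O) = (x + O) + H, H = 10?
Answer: I*√52306/2 ≈ 114.35*I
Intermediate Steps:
z(x, O) = 10 + O + x (z(x, O) = (x + O) + 10 = (O + x) + 10 = 10 + O + x)
v(F) = -9/2 (v(F) = -½*9 = -9/2)
√((v(7) - 102)*z(6, 11) + d) = √((-9/2 - 102)*(10 + 11 + 6) - 10201) = √(-213/2*27 - 10201) = √(-5751/2 - 10201) = √(-26153/2) = I*√52306/2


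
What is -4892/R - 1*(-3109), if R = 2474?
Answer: 3843387/1237 ≈ 3107.0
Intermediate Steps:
-4892/R - 1*(-3109) = -4892/2474 - 1*(-3109) = -4892*1/2474 + 3109 = -2446/1237 + 3109 = 3843387/1237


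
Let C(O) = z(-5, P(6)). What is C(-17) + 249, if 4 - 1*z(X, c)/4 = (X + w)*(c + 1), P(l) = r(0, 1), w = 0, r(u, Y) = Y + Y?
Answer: 325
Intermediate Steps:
r(u, Y) = 2*Y
P(l) = 2 (P(l) = 2*1 = 2)
z(X, c) = 16 - 4*X*(1 + c) (z(X, c) = 16 - 4*(X + 0)*(c + 1) = 16 - 4*X*(1 + c))
C(O) = 76 (C(O) = 16 - 4*(-5) - 4*(-5)*2 = 16 + 20 + 40 = 76)
C(-17) + 249 = 76 + 249 = 325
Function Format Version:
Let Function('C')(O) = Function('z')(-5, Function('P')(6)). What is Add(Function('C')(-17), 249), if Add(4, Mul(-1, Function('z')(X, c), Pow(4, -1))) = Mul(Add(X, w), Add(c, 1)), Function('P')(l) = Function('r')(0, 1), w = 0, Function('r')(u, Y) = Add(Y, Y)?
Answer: 325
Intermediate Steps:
Function('r')(u, Y) = Mul(2, Y)
Function('P')(l) = 2 (Function('P')(l) = Mul(2, 1) = 2)
Function('z')(X, c) = Add(16, Mul(-4, X, Add(1, c))) (Function('z')(X, c) = Add(16, Mul(-4, Mul(Add(X, 0), Add(c, 1)))) = Add(16, Mul(-4, Mul(X, Add(1, c)))) = Add(16, Mul(-4, X, Add(1, c))))
Function('C')(O) = 76 (Function('C')(O) = Add(16, Mul(-4, -5), Mul(-4, -5, 2)) = Add(16, 20, 40) = 76)
Add(Function('C')(-17), 249) = Add(76, 249) = 325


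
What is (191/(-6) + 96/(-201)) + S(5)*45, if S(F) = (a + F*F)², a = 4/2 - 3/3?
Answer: 12215851/402 ≈ 30388.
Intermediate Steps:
a = 1 (a = 4*(½) - 3*⅓ = 2 - 1 = 1)
S(F) = (1 + F²)² (S(F) = (1 + F*F)² = (1 + F²)²)
(191/(-6) + 96/(-201)) + S(5)*45 = (191/(-6) + 96/(-201)) + (1 + 5²)²*45 = (191*(-⅙) + 96*(-1/201)) + (1 + 25)²*45 = (-191/6 - 32/67) + 26²*45 = -12989/402 + 676*45 = -12989/402 + 30420 = 12215851/402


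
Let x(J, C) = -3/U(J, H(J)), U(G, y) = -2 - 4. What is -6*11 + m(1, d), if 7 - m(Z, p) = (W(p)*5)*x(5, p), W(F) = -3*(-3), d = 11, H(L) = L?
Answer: -163/2 ≈ -81.500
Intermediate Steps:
U(G, y) = -6
W(F) = 9
x(J, C) = ½ (x(J, C) = -3/(-6) = -3*(-⅙) = ½)
m(Z, p) = -31/2 (m(Z, p) = 7 - 9*5/2 = 7 - 45/2 = -31/2)
-6*11 + m(1, d) = -6*11 - 31/2 = -66 - 31/2 = -163/2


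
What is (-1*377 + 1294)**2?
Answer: 840889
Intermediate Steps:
(-1*377 + 1294)**2 = (-377 + 1294)**2 = 917**2 = 840889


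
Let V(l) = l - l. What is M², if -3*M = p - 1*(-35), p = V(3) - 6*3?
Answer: 289/9 ≈ 32.111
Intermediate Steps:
V(l) = 0
p = -18 (p = 0 - 6*3 = 0 - 18 = -18)
M = -17/3 (M = -(-18 - 1*(-35))/3 = -(-18 + 35)/3 = -⅓*17 = -17/3 ≈ -5.6667)
M² = (-17/3)² = 289/9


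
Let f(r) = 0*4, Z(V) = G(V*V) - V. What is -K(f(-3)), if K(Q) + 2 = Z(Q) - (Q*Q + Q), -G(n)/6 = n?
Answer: 2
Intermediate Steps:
G(n) = -6*n
Z(V) = -V - 6*V**2 (Z(V) = -6*V*V - V = -6*V**2 - V = -V - 6*V**2)
f(r) = 0
K(Q) = -2 - Q - Q**2 + Q*(-1 - 6*Q) (K(Q) = -2 + (Q*(-1 - 6*Q) - (Q*Q + Q)) = -2 + (Q*(-1 - 6*Q) - (Q**2 + Q)) = -2 + (Q*(-1 - 6*Q) - (Q + Q**2)) = -2 + (Q*(-1 - 6*Q) + (-Q - Q**2)) = -2 + (-Q - Q**2 + Q*(-1 - 6*Q)) = -2 - Q - Q**2 + Q*(-1 - 6*Q))
-K(f(-3)) = -(-2 - 7*0**2 - 2*0) = -(-2 - 7*0 + 0) = -(-2 + 0 + 0) = -1*(-2) = 2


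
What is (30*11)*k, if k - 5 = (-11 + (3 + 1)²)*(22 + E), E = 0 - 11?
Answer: 19800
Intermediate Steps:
E = -11
k = 60 (k = 5 + (-11 + (3 + 1)²)*(22 - 11) = 5 + (-11 + 4²)*11 = 5 + (-11 + 16)*11 = 5 + 5*11 = 5 + 55 = 60)
(30*11)*k = (30*11)*60 = 330*60 = 19800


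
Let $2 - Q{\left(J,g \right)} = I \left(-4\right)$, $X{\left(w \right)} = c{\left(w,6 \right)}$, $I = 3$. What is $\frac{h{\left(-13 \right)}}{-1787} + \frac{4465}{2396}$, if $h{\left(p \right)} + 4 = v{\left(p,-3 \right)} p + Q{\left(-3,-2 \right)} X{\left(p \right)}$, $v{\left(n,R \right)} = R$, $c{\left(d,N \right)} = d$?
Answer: $\frac{8331167}{4281652} \approx 1.9458$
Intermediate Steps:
$X{\left(w \right)} = w$
$Q{\left(J,g \right)} = 14$ ($Q{\left(J,g \right)} = 2 - 3 \left(-4\right) = 2 - -12 = 2 + 12 = 14$)
$h{\left(p \right)} = -4 + 11 p$ ($h{\left(p \right)} = -4 + \left(- 3 p + 14 p\right) = -4 + 11 p$)
$\frac{h{\left(-13 \right)}}{-1787} + \frac{4465}{2396} = \frac{-4 + 11 \left(-13\right)}{-1787} + \frac{4465}{2396} = \left(-4 - 143\right) \left(- \frac{1}{1787}\right) + 4465 \cdot \frac{1}{2396} = \left(-147\right) \left(- \frac{1}{1787}\right) + \frac{4465}{2396} = \frac{147}{1787} + \frac{4465}{2396} = \frac{8331167}{4281652}$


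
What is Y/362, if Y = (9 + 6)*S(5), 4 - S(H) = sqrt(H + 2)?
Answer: 30/181 - 15*sqrt(7)/362 ≈ 0.056115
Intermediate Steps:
S(H) = 4 - sqrt(2 + H) (S(H) = 4 - sqrt(H + 2) = 4 - sqrt(2 + H))
Y = 60 - 15*sqrt(7) (Y = (9 + 6)*(4 - sqrt(2 + 5)) = 15*(4 - sqrt(7)) = 60 - 15*sqrt(7) ≈ 20.314)
Y/362 = (60 - 15*sqrt(7))/362 = (60 - 15*sqrt(7))*(1/362) = 30/181 - 15*sqrt(7)/362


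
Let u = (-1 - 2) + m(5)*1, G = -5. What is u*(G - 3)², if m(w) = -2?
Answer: -320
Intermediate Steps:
u = -5 (u = (-1 - 2) - 2*1 = -3 - 2 = -5)
u*(G - 3)² = -5*(-5 - 3)² = -5*(-8)² = -5*64 = -320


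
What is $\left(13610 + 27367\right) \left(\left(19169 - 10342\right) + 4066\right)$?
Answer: $528316461$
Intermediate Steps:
$\left(13610 + 27367\right) \left(\left(19169 - 10342\right) + 4066\right) = 40977 \left(8827 + 4066\right) = 40977 \cdot 12893 = 528316461$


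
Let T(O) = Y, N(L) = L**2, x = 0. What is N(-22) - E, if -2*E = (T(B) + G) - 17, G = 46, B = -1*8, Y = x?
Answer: 997/2 ≈ 498.50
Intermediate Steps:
Y = 0
B = -8
T(O) = 0
E = -29/2 (E = -((0 + 46) - 17)/2 = -(46 - 17)/2 = -1/2*29 = -29/2 ≈ -14.500)
N(-22) - E = (-22)**2 - 1*(-29/2) = 484 + 29/2 = 997/2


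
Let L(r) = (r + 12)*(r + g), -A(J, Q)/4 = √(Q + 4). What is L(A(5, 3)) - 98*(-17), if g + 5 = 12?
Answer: 1862 - 76*√7 ≈ 1660.9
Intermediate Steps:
A(J, Q) = -4*√(4 + Q) (A(J, Q) = -4*√(Q + 4) = -4*√(4 + Q))
g = 7 (g = -5 + 12 = 7)
L(r) = (7 + r)*(12 + r) (L(r) = (r + 12)*(r + 7) = (12 + r)*(7 + r) = (7 + r)*(12 + r))
L(A(5, 3)) - 98*(-17) = (84 + (-4*√(4 + 3))² + 19*(-4*√(4 + 3))) - 98*(-17) = (84 + (-4*√7)² + 19*(-4*√7)) + 1666 = (84 + 112 - 76*√7) + 1666 = (196 - 76*√7) + 1666 = 1862 - 76*√7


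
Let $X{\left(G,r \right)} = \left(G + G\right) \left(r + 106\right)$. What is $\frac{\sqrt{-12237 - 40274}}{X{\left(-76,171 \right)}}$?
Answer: $- \frac{i \sqrt{52511}}{42104} \approx - 0.0054425 i$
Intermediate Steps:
$X{\left(G,r \right)} = 2 G \left(106 + r\right)$
$\frac{\sqrt{-12237 - 40274}}{X{\left(-76,171 \right)}} = \frac{\sqrt{-12237 - 40274}}{2 \left(-76\right) \left(106 + 171\right)} = \frac{\sqrt{-52511}}{2 \left(-76\right) 277} = \frac{i \sqrt{52511}}{-42104} = i \sqrt{52511} \left(- \frac{1}{42104}\right) = - \frac{i \sqrt{52511}}{42104}$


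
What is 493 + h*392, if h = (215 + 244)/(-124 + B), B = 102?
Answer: -84541/11 ≈ -7685.5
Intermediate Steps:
h = -459/22 (h = (215 + 244)/(-124 + 102) = 459/(-22) = 459*(-1/22) = -459/22 ≈ -20.864)
493 + h*392 = 493 - 459/22*392 = 493 - 89964/11 = -84541/11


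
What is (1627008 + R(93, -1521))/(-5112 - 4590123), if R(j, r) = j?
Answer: -542367/1531745 ≈ -0.35408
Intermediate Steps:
(1627008 + R(93, -1521))/(-5112 - 4590123) = (1627008 + 93)/(-5112 - 4590123) = 1627101/(-4595235) = 1627101*(-1/4595235) = -542367/1531745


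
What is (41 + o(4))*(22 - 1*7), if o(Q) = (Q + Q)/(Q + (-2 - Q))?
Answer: 555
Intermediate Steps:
o(Q) = -Q (o(Q) = (2*Q)/(-2) = (2*Q)*(-½) = -Q)
(41 + o(4))*(22 - 1*7) = (41 - 1*4)*(22 - 1*7) = (41 - 4)*(22 - 7) = 37*15 = 555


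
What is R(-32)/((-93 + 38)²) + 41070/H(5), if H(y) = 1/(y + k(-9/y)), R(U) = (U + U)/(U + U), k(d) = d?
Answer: 397557601/3025 ≈ 1.3142e+5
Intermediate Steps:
R(U) = 1 (R(U) = (2*U)/((2*U)) = (2*U)*(1/(2*U)) = 1)
H(y) = 1/(y - 9/y)
R(-32)/((-93 + 38)²) + 41070/H(5) = 1/(-93 + 38)² + 41070/((5/(-9 + 5²))) = 1/(-55)² + 41070/((5/(-9 + 25))) = 1/3025 + 41070/((5/16)) = 1*(1/3025) + 41070/((5*(1/16))) = 1/3025 + 41070/(5/16) = 1/3025 + 41070*(16/5) = 1/3025 + 131424 = 397557601/3025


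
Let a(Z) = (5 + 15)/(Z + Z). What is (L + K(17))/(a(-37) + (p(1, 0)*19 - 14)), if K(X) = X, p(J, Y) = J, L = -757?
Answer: -5476/35 ≈ -156.46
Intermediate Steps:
a(Z) = 10/Z (a(Z) = 20/((2*Z)) = 20*(1/(2*Z)) = 10/Z)
(L + K(17))/(a(-37) + (p(1, 0)*19 - 14)) = (-757 + 17)/(10/(-37) + (1*19 - 14)) = -740/(10*(-1/37) + (19 - 14)) = -740/(-10/37 + 5) = -740/175/37 = -740*37/175 = -5476/35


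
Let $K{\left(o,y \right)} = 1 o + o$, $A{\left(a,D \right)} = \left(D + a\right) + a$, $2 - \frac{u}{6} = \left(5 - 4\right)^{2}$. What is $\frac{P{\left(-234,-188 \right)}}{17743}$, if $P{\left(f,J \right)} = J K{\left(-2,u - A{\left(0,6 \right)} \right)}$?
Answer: $\frac{752}{17743} \approx 0.042383$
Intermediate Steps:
$u = 6$ ($u = 12 - 6 \left(5 - 4\right)^{2} = 12 - 6 \cdot 1^{2} = 12 - 6 = 6$)
$A{\left(a,D \right)} = D + 2 a$
$K{\left(o,y \right)} = 2 o$ ($K{\left(o,y \right)} = o + o = 2 o$)
$P{\left(f,J \right)} = - 4 J$ ($P{\left(f,J \right)} = J 2 \left(-2\right) = J \left(-4\right) = - 4 J$)
$\frac{P{\left(-234,-188 \right)}}{17743} = \frac{\left(-4\right) \left(-188\right)}{17743} = 752 \cdot \frac{1}{17743} = \frac{752}{17743}$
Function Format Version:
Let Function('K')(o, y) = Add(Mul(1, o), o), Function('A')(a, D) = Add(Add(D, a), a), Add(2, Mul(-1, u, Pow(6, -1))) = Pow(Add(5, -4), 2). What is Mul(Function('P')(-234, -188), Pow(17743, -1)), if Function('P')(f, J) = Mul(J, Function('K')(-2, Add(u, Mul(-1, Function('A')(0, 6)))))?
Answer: Rational(752, 17743) ≈ 0.042383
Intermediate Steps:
u = 6 (u = Add(12, Mul(-6, Pow(Add(5, -4), 2))) = Add(12, Mul(-6, Pow(1, 2))) = Add(12, Mul(-6, 1)) = Add(12, -6) = 6)
Function('A')(a, D) = Add(D, Mul(2, a))
Function('K')(o, y) = Mul(2, o) (Function('K')(o, y) = Add(o, o) = Mul(2, o))
Function('P')(f, J) = Mul(-4, J) (Function('P')(f, J) = Mul(J, Mul(2, -2)) = Mul(J, -4) = Mul(-4, J))
Mul(Function('P')(-234, -188), Pow(17743, -1)) = Mul(Mul(-4, -188), Pow(17743, -1)) = Mul(752, Rational(1, 17743)) = Rational(752, 17743)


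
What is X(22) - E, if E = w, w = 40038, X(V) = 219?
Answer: -39819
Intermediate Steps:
E = 40038
X(22) - E = 219 - 1*40038 = 219 - 40038 = -39819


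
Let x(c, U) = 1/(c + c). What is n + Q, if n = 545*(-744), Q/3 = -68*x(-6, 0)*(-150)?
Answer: -408030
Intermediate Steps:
x(c, U) = 1/(2*c)
Q = -2550 (Q = 3*(-34/(-6)*(-150)) = 3*(-34*(-1)/6*(-150)) = 3*(-68*(-1/12)*(-150)) = 3*((17/3)*(-150)) = 3*(-850) = -2550)
n = -405480
n + Q = -405480 - 2550 = -408030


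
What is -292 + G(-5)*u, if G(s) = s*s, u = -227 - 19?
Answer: -6442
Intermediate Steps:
u = -246
G(s) = s²
-292 + G(-5)*u = -292 + (-5)²*(-246) = -292 + 25*(-246) = -292 - 6150 = -6442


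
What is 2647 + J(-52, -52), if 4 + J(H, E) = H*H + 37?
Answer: 5384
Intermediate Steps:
J(H, E) = 33 + H² (J(H, E) = -4 + (H*H + 37) = -4 + (H² + 37) = -4 + (37 + H²) = 33 + H²)
2647 + J(-52, -52) = 2647 + (33 + (-52)²) = 2647 + (33 + 2704) = 2647 + 2737 = 5384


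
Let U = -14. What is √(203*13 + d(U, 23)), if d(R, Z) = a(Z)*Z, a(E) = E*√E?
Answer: √(2639 + 529*√23) ≈ 71.944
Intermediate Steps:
a(E) = E^(3/2)
d(R, Z) = Z^(5/2) (d(R, Z) = Z^(3/2)*Z = Z^(5/2))
√(203*13 + d(U, 23)) = √(203*13 + 23^(5/2)) = √(2639 + 529*√23)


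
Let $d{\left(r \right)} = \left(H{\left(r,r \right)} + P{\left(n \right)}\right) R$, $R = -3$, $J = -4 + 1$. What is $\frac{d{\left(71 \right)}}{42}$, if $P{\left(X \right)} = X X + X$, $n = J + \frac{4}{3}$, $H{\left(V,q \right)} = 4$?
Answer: $- \frac{23}{63} \approx -0.36508$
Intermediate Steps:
$J = -3$
$n = - \frac{5}{3}$ ($n = -3 + \frac{4}{3} = - \frac{5}{3} \approx -1.6667$)
$P{\left(X \right)} = X + X^{2}$ ($P{\left(X \right)} = X^{2} + X = X + X^{2}$)
$d{\left(r \right)} = - \frac{46}{3}$ ($d{\left(r \right)} = \left(4 - \frac{5 \left(1 - \frac{5}{3}\right)}{3}\right) \left(-3\right) = \left(4 - - \frac{10}{9}\right) \left(-3\right) = \left(4 + \frac{10}{9}\right) \left(-3\right) = \frac{46}{9} \left(-3\right) = - \frac{46}{3}$)
$\frac{d{\left(71 \right)}}{42} = - \frac{46}{3 \cdot 42} = \left(- \frac{46}{3}\right) \frac{1}{42} = - \frac{23}{63}$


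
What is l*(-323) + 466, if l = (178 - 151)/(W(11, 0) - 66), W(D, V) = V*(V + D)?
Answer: 13159/22 ≈ 598.14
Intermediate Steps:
W(D, V) = V*(D + V)
l = -9/22 (l = (178 - 151)/(0*(11 + 0) - 66) = 27/(0*11 - 66) = 27/(0 - 66) = 27/(-66) = 27*(-1/66) = -9/22 ≈ -0.40909)
l*(-323) + 466 = -9/22*(-323) + 466 = 2907/22 + 466 = 13159/22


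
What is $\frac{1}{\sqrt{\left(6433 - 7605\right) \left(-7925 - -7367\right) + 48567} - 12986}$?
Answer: $- \frac{12986}{167933653} - \frac{\sqrt{702543}}{167933653} \approx -8.2319 \cdot 10^{-5}$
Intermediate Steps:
$\frac{1}{\sqrt{\left(6433 - 7605\right) \left(-7925 - -7367\right) + 48567} - 12986} = \frac{1}{\sqrt{- 1172 \left(-7925 + \left(-859 + 8226\right)\right) + 48567} - 12986} = \frac{1}{\sqrt{- 1172 \left(-7925 + 7367\right) + 48567} - 12986} = \frac{1}{\sqrt{\left(-1172\right) \left(-558\right) + 48567} - 12986} = \frac{1}{\sqrt{653976 + 48567} - 12986} = \frac{1}{\sqrt{702543} - 12986} = \frac{1}{-12986 + \sqrt{702543}}$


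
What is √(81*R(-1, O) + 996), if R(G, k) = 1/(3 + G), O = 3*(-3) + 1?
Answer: √4146/2 ≈ 32.195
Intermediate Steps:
O = -8 (O = -9 + 1 = -8)
√(81*R(-1, O) + 996) = √(81/(3 - 1) + 996) = √(81/2 + 996) = √(2073/2) = √4146/2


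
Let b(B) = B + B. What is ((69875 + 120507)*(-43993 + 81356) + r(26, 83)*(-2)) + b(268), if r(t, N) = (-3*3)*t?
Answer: 7113243670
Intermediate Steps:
b(B) = 2*B
r(t, N) = -9*t
((69875 + 120507)*(-43993 + 81356) + r(26, 83)*(-2)) + b(268) = ((69875 + 120507)*(-43993 + 81356) - 9*26*(-2)) + 2*268 = (190382*37363 - 234*(-2)) + 536 = (7113242666 + 468) + 536 = 7113243134 + 536 = 7113243670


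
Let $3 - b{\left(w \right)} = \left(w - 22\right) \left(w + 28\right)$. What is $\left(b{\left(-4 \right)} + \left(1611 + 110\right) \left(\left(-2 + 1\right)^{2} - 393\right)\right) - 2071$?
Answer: $-676076$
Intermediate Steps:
$b{\left(w \right)} = 3 - \left(-22 + w\right) \left(28 + w\right)$ ($b{\left(w \right)} = 3 - \left(w - 22\right) \left(w + 28\right) = 3 - \left(-22 + w\right) \left(28 + w\right)$)
$\left(b{\left(-4 \right)} + \left(1611 + 110\right) \left(\left(-2 + 1\right)^{2} - 393\right)\right) - 2071 = \left(\left(619 - \left(-4\right)^{2} - -24\right) + \left(1611 + 110\right) \left(\left(-2 + 1\right)^{2} - 393\right)\right) - 2071 = \left(\left(619 - 16 + 24\right) + 1721 \left(\left(-1\right)^{2} - 393\right)\right) - 2071 = \left(\left(619 - 16 + 24\right) + 1721 \left(1 - 393\right)\right) - 2071 = \left(627 + 1721 \left(-392\right)\right) - 2071 = \left(627 - 674632\right) - 2071 = -674005 - 2071 = -676076$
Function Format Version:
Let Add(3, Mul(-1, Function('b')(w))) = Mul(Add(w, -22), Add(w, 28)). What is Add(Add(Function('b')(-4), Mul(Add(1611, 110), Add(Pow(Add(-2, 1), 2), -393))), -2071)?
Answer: -676076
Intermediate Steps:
Function('b')(w) = Add(3, Mul(-1, Add(-22, w), Add(28, w))) (Function('b')(w) = Add(3, Mul(-1, Mul(Add(w, -22), Add(w, 28)))) = Add(3, Mul(-1, Mul(Add(-22, w), Add(28, w)))) = Add(3, Mul(-1, Add(-22, w), Add(28, w))))
Add(Add(Function('b')(-4), Mul(Add(1611, 110), Add(Pow(Add(-2, 1), 2), -393))), -2071) = Add(Add(Add(619, Mul(-1, Pow(-4, 2)), Mul(-6, -4)), Mul(Add(1611, 110), Add(Pow(Add(-2, 1), 2), -393))), -2071) = Add(Add(Add(619, Mul(-1, 16), 24), Mul(1721, Add(Pow(-1, 2), -393))), -2071) = Add(Add(Add(619, -16, 24), Mul(1721, Add(1, -393))), -2071) = Add(Add(627, Mul(1721, -392)), -2071) = Add(Add(627, -674632), -2071) = Add(-674005, -2071) = -676076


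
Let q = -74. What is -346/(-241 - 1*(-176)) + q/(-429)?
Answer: 11788/2145 ≈ 5.4956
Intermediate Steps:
-346/(-241 - 1*(-176)) + q/(-429) = -346/(-241 - 1*(-176)) - 74/(-429) = -346/(-241 + 176) - 74*(-1/429) = -346/(-65) + 74/429 = -346*(-1/65) + 74/429 = 346/65 + 74/429 = 11788/2145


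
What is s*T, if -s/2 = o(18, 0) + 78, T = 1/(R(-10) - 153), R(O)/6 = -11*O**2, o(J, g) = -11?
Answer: 134/6753 ≈ 0.019843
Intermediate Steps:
R(O) = -66*O**2 (R(O) = 6*(-11*O**2) = -66*O**2)
T = -1/6753 (T = 1/(-66*(-10)**2 - 153) = 1/(-66*100 - 153) = 1/(-6600 - 153) = 1/(-6753) = -1/6753 ≈ -0.00014808)
s = -134 (s = -2*(-11 + 78) = -2*67 = -134)
s*T = -134*(-1/6753) = 134/6753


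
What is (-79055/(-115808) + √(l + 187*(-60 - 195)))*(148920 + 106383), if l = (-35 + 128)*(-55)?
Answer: 20182978665/115808 + 10212120*I*√33 ≈ 1.7428e+5 + 5.8664e+7*I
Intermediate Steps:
l = -5115 (l = 93*(-55) = -5115)
(-79055/(-115808) + √(l + 187*(-60 - 195)))*(148920 + 106383) = (-79055/(-115808) + √(-5115 + 187*(-60 - 195)))*(148920 + 106383) = (-79055*(-1/115808) + √(-5115 + 187*(-255)))*255303 = (79055/115808 + √(-5115 - 47685))*255303 = (79055/115808 + √(-52800))*255303 = (79055/115808 + 40*I*√33)*255303 = 20182978665/115808 + 10212120*I*√33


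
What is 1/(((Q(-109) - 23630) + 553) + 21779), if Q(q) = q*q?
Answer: 1/10583 ≈ 9.4491e-5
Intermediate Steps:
Q(q) = q²
1/(((Q(-109) - 23630) + 553) + 21779) = 1/((((-109)² - 23630) + 553) + 21779) = 1/(((11881 - 23630) + 553) + 21779) = 1/((-11749 + 553) + 21779) = 1/(-11196 + 21779) = 1/10583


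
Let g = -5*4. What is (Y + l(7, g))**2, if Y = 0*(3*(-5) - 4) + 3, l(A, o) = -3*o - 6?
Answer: 3249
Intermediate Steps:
g = -20
l(A, o) = -6 - 3*o
Y = 3 (Y = 0*(-15 - 4) + 3 = 0*(-19) + 3 = 0 + 3 = 3)
(Y + l(7, g))**2 = (3 + (-6 - 3*(-20)))**2 = (3 + (-6 + 60))**2 = (3 + 54)**2 = 57**2 = 3249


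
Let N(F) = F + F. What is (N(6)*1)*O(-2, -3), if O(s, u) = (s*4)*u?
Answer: 288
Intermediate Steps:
N(F) = 2*F
O(s, u) = 4*s*u (O(s, u) = (4*s)*u = 4*s*u)
(N(6)*1)*O(-2, -3) = ((2*6)*1)*(4*(-2)*(-3)) = (12*1)*24 = 12*24 = 288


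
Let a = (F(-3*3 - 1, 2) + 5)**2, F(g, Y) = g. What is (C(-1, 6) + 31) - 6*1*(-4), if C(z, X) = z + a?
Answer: 79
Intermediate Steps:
a = 25 (a = ((-3*3 - 1) + 5)**2 = ((-9 - 1) + 5)**2 = (-10 + 5)**2 = (-5)**2 = 25)
C(z, X) = 25 + z (C(z, X) = z + 25 = 25 + z)
(C(-1, 6) + 31) - 6*1*(-4) = ((25 - 1) + 31) - 6*1*(-4) = (24 + 31) - 6*(-4) = 55 + 24 = 79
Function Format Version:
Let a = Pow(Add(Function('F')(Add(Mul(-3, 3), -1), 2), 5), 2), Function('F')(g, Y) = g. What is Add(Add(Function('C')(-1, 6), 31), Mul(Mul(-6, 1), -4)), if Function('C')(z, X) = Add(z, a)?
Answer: 79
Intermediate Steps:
a = 25 (a = Pow(Add(Add(Mul(-3, 3), -1), 5), 2) = Pow(Add(Add(-9, -1), 5), 2) = Pow(Add(-10, 5), 2) = Pow(-5, 2) = 25)
Function('C')(z, X) = Add(25, z) (Function('C')(z, X) = Add(z, 25) = Add(25, z))
Add(Add(Function('C')(-1, 6), 31), Mul(Mul(-6, 1), -4)) = Add(Add(Add(25, -1), 31), Mul(Mul(-6, 1), -4)) = Add(Add(24, 31), Mul(-6, -4)) = Add(55, 24) = 79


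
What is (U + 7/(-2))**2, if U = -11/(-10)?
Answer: 144/25 ≈ 5.7600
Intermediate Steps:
U = 11/10 (U = -11*(-1/10) = 11/10 ≈ 1.1000)
(U + 7/(-2))**2 = (11/10 + 7/(-2))**2 = (11/10 + 7*(-1/2))**2 = (11/10 - 7/2)**2 = (-12/5)**2 = 144/25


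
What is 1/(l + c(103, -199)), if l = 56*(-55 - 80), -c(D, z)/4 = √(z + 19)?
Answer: I/(24*(√5 - 315*I)) ≈ -0.00013227 + 9.3893e-7*I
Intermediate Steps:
c(D, z) = -4*√(19 + z) (c(D, z) = -4*√(z + 19) = -4*√(19 + z))
l = -7560 (l = 56*(-135) = -7560)
1/(l + c(103, -199)) = 1/(-7560 - 4*√(19 - 199)) = 1/(-7560 - 24*I*√5)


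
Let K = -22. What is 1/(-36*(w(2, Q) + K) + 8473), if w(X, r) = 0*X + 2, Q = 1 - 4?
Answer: 1/9193 ≈ 0.00010878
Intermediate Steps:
Q = -3
w(X, r) = 2 (w(X, r) = 0 + 2 = 2)
1/(-36*(w(2, Q) + K) + 8473) = 1/(-36*(2 - 22) + 8473) = 1/(-36*(-20) + 8473) = 1/(720 + 8473) = 1/9193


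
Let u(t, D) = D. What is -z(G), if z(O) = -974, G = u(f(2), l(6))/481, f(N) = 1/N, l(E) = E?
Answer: 974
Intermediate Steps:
f(N) = 1/N
G = 6/481 ≈ 0.012474
-z(G) = -1*(-974) = 974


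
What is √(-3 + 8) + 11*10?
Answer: 110 + √5 ≈ 112.24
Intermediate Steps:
√(-3 + 8) + 11*10 = √5 + 110 = 110 + √5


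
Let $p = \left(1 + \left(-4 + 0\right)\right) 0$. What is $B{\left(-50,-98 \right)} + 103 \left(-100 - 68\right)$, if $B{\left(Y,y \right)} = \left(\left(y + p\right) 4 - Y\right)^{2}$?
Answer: $99660$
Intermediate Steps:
$p = 0$ ($p = \left(1 - 4\right) 0 = \left(-3\right) 0 = 0$)
$B{\left(Y,y \right)} = \left(- Y + 4 y\right)^{2}$ ($B{\left(Y,y \right)} = \left(\left(y + 0\right) 4 - Y\right)^{2} = \left(y 4 - Y\right)^{2} = \left(4 y - Y\right)^{2} = \left(- Y + 4 y\right)^{2}$)
$B{\left(-50,-98 \right)} + 103 \left(-100 - 68\right) = \left(-50 - -392\right)^{2} + 103 \left(-100 - 68\right) = \left(-50 + 392\right)^{2} + 103 \left(-168\right) = 342^{2} - 17304 = 116964 - 17304 = 99660$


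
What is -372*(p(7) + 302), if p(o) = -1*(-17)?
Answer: -118668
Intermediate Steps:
p(o) = 17
-372*(p(7) + 302) = -372*(17 + 302) = -372*319 = -118668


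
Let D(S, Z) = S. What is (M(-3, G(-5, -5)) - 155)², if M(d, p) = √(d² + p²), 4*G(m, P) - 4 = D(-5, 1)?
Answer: (620 - √145)²/16 ≈ 23101.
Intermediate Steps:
G(m, P) = -¼ (G(m, P) = 1 + (¼)*(-5) = 1 - 5/4 = -¼)
(M(-3, G(-5, -5)) - 155)² = (√((-3)² + (-¼)²) - 155)² = (√(9 + 1/16) - 155)² = (√(145/16) - 155)² = (√145/4 - 155)² = (-155 + √145/4)²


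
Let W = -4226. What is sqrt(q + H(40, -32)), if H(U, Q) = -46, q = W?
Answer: 4*I*sqrt(267) ≈ 65.361*I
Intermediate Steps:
q = -4226
sqrt(q + H(40, -32)) = sqrt(-4226 - 46) = sqrt(-4272) = 4*I*sqrt(267)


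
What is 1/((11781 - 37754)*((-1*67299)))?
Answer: 1/1747956927 ≈ 5.7210e-10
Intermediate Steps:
1/((11781 - 37754)*((-1*67299))) = 1/(-25973*(-67299)) = -1/25973*(-1/67299) = 1/1747956927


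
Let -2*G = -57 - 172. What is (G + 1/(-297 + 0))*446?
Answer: 15166453/297 ≈ 51066.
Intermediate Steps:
G = 229/2 (G = -(-57 - 172)/2 = -½*(-229) = 229/2 ≈ 114.50)
(G + 1/(-297 + 0))*446 = (229/2 + 1/(-297 + 0))*446 = (229/2 + 1/(-297))*446 = (229/2 - 1/297)*446 = (68011/594)*446 = 15166453/297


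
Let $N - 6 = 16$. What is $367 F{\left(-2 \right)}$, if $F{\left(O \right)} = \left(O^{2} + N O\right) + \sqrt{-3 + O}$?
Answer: $-14680 + 367 i \sqrt{5} \approx -14680.0 + 820.64 i$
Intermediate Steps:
$N = 22$ ($N = 6 + 16 = 22$)
$F{\left(O \right)} = O^{2} + \sqrt{-3 + O} + 22 O$ ($F{\left(O \right)} = \left(O^{2} + 22 O\right) + \sqrt{-3 + O} = O^{2} + \sqrt{-3 + O} + 22 O$)
$367 F{\left(-2 \right)} = 367 \left(\left(-2\right)^{2} + \sqrt{-3 - 2} + 22 \left(-2\right)\right) = 367 \left(4 + \sqrt{-5} - 44\right) = 367 \left(4 + i \sqrt{5} - 44\right) = 367 \left(-40 + i \sqrt{5}\right) = -14680 + 367 i \sqrt{5}$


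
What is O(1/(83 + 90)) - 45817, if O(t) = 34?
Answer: -45783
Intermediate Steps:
O(1/(83 + 90)) - 45817 = 34 - 45817 = -45783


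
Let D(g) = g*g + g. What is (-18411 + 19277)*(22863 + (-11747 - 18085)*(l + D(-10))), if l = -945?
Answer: 22108307118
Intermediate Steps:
D(g) = g + g² (D(g) = g² + g = g + g²)
(-18411 + 19277)*(22863 + (-11747 - 18085)*(l + D(-10))) = (-18411 + 19277)*(22863 + (-11747 - 18085)*(-945 - 10*(1 - 10))) = 866*(22863 - 29832*(-945 - 10*(-9))) = 866*(22863 - 29832*(-945 + 90)) = 866*(22863 - 29832*(-855)) = 866*(22863 + 25506360) = 866*25529223 = 22108307118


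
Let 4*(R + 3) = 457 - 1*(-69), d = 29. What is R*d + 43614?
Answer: 94681/2 ≈ 47341.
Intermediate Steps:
R = 257/2 (R = -3 + (457 - 1*(-69))/4 = -3 + (457 + 69)/4 = -3 + (¼)*526 = -3 + 263/2 = 257/2 ≈ 128.50)
R*d + 43614 = (257/2)*29 + 43614 = 7453/2 + 43614 = 94681/2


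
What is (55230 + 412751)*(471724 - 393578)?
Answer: 36570843226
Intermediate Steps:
(55230 + 412751)*(471724 - 393578) = 467981*78146 = 36570843226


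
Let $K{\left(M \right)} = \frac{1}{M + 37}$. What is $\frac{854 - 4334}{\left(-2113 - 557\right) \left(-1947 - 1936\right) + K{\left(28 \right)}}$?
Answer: $- \frac{226200}{673894651} \approx -0.00033566$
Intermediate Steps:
$K{\left(M \right)} = \frac{1}{37 + M}$
$\frac{854 - 4334}{\left(-2113 - 557\right) \left(-1947 - 1936\right) + K{\left(28 \right)}} = \frac{854 - 4334}{\left(-2113 - 557\right) \left(-1947 - 1936\right) + \frac{1}{37 + 28}} = - \frac{3480}{\left(-2670\right) \left(-3883\right) + \frac{1}{65}} = - \frac{3480}{10367610 + \frac{1}{65}} = - \frac{3480}{\frac{673894651}{65}} = \left(-3480\right) \frac{65}{673894651} = - \frac{226200}{673894651}$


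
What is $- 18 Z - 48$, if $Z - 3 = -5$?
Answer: $-12$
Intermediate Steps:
$Z = -2$ ($Z = 3 - 5 = -2$)
$- 18 Z - 48 = \left(-18\right) \left(-2\right) - 48 = 36 - 48 = -12$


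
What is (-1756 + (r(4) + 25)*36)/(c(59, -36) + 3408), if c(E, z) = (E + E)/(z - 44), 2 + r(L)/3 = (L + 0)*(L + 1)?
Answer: 43520/136261 ≈ 0.31939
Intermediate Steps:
r(L) = -6 + 3*L*(1 + L) (r(L) = -6 + 3*((L + 0)*(L + 1)) = -6 + 3*(L*(1 + L)) = -6 + 3*L*(1 + L))
c(E, z) = 2*E/(-44 + z) (c(E, z) = (2*E)/(-44 + z) = 2*E/(-44 + z))
(-1756 + (r(4) + 25)*36)/(c(59, -36) + 3408) = (-1756 + ((-6 + 3*4 + 3*4**2) + 25)*36)/(2*59/(-44 - 36) + 3408) = (-1756 + ((-6 + 12 + 3*16) + 25)*36)/(2*59/(-80) + 3408) = (-1756 + ((-6 + 12 + 48) + 25)*36)/(2*59*(-1/80) + 3408) = (-1756 + (54 + 25)*36)/(-59/40 + 3408) = (-1756 + 79*36)/(136261/40) = (-1756 + 2844)*(40/136261) = 1088*(40/136261) = 43520/136261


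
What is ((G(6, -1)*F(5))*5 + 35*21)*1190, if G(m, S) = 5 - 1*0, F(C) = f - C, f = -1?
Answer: 696150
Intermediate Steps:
F(C) = -1 - C
G(m, S) = 5 (G(m, S) = 5 + 0 = 5)
((G(6, -1)*F(5))*5 + 35*21)*1190 = ((5*(-1 - 1*5))*5 + 35*21)*1190 = ((5*(-1 - 5))*5 + 735)*1190 = ((5*(-6))*5 + 735)*1190 = (-30*5 + 735)*1190 = (-150 + 735)*1190 = 585*1190 = 696150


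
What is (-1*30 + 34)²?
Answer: 16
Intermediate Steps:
(-1*30 + 34)² = (-30 + 34)² = 4² = 16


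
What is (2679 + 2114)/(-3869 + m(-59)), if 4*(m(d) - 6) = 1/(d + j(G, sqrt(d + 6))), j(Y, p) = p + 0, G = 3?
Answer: -1046933590444/843794873673 + 19172*I*sqrt(53)/843794873673 ≈ -1.2407 + 1.6541e-7*I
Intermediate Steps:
j(Y, p) = p
m(d) = 6 + 1/(4*(d + sqrt(6 + d))) (m(d) = 6 + 1/(4*(d + sqrt(d + 6))) = 6 + 1/(4*(d + sqrt(6 + d))))
(2679 + 2114)/(-3869 + m(-59)) = (2679 + 2114)/(-3869 + (1/4 + 6*(-59) + 6*sqrt(6 - 59))/(-59 + sqrt(6 - 59))) = 4793/(-3869 + (1/4 - 354 + 6*sqrt(-53))/(-59 + sqrt(-53))) = 4793/(-3869 + (1/4 - 354 + 6*(I*sqrt(53)))/(-59 + I*sqrt(53))) = 4793/(-3869 + (1/4 - 354 + 6*I*sqrt(53))/(-59 + I*sqrt(53))) = 4793/(-3869 + (-1415/4 + 6*I*sqrt(53))/(-59 + I*sqrt(53)))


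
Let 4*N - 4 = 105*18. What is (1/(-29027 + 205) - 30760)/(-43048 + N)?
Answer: 886564721/1227082239 ≈ 0.72250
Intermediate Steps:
N = 947/2 (N = 1 + (105*18)/4 = 1 + (1/4)*1890 = 1 + 945/2 = 947/2 ≈ 473.50)
(1/(-29027 + 205) - 30760)/(-43048 + N) = (1/(-29027 + 205) - 30760)/(-43048 + 947/2) = (1/(-28822) - 30760)/(-85149/2) = (-1/28822 - 30760)*(-2/85149) = -886564721/28822*(-2/85149) = 886564721/1227082239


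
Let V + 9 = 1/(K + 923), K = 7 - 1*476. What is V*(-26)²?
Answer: -1380730/227 ≈ -6082.5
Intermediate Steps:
K = -469 (K = 7 - 476 = -469)
V = -4085/454 (V = -9 + 1/(-469 + 923) = -9 + 1/454 = -4085/454 ≈ -8.9978)
V*(-26)² = -4085/454*(-26)² = -4085/454*676 = -1380730/227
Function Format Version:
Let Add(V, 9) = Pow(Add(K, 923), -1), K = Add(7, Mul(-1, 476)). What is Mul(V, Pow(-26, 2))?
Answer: Rational(-1380730, 227) ≈ -6082.5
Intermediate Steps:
K = -469 (K = Add(7, -476) = -469)
V = Rational(-4085, 454) (V = Add(-9, Pow(Add(-469, 923), -1)) = Add(-9, Pow(454, -1)) = Add(-9, Rational(1, 454)) = Rational(-4085, 454) ≈ -8.9978)
Mul(V, Pow(-26, 2)) = Mul(Rational(-4085, 454), Pow(-26, 2)) = Mul(Rational(-4085, 454), 676) = Rational(-1380730, 227)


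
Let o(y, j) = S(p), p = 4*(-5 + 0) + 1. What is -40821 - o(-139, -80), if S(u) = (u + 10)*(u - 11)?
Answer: -41091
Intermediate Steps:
p = -19 (p = 4*(-5) + 1 = -20 + 1 = -19)
S(u) = (-11 + u)*(10 + u) (S(u) = (10 + u)*(-11 + u) = (-11 + u)*(10 + u))
o(y, j) = 270 (o(y, j) = -110 + (-19)² - 1*(-19) = -110 + 361 + 19 = 270)
-40821 - o(-139, -80) = -40821 - 1*270 = -40821 - 270 = -41091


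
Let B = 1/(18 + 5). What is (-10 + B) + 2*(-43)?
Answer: -2207/23 ≈ -95.957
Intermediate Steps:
B = 1/23 ≈ 0.043478
(-10 + B) + 2*(-43) = (-10 + 1/23) + 2*(-43) = -229/23 - 86 = -2207/23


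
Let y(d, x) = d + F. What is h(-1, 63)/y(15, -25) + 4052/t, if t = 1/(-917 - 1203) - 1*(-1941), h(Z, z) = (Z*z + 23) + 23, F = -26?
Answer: 164446263/45264109 ≈ 3.6330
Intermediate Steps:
y(d, x) = -26 + d (y(d, x) = d - 26 = -26 + d)
h(Z, z) = 46 + Z*z (h(Z, z) = (23 + Z*z) + 23 = 46 + Z*z)
t = 4114919/2120 (t = 1/(-2120) + 1941 = -1/2120 + 1941 = 4114919/2120 ≈ 1941.0)
h(-1, 63)/y(15, -25) + 4052/t = (46 - 1*63)/(-26 + 15) + 4052/(4114919/2120) = (46 - 63)/(-11) + 4052*(2120/4114919) = -17*(-1/11) + 8590240/4114919 = 17/11 + 8590240/4114919 = 164446263/45264109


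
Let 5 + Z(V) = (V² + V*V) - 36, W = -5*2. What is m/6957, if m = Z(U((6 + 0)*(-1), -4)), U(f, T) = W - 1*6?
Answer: 157/2319 ≈ 0.067702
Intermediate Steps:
W = -10
U(f, T) = -16 (U(f, T) = -10 - 1*6 = -10 - 6 = -16)
Z(V) = -41 + 2*V² (Z(V) = -5 + ((V² + V*V) - 36) = -5 + ((V² + V²) - 36) = -5 + (2*V² - 36) = -5 + (-36 + 2*V²) = -41 + 2*V²)
m = 471 (m = -41 + 2*(-16)² = -41 + 2*256 = -41 + 512 = 471)
m/6957 = 471/6957 = 471*(1/6957) = 157/2319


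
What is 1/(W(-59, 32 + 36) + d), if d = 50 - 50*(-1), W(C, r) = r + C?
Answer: 1/109 ≈ 0.0091743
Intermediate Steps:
W(C, r) = C + r
d = 100 (d = 50 + 50 = 100)
1/(W(-59, 32 + 36) + d) = 1/((-59 + (32 + 36)) + 100) = 1/((-59 + 68) + 100) = 1/(9 + 100) = 1/109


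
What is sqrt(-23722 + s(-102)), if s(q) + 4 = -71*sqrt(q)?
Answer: sqrt(-23726 - 71*I*sqrt(102)) ≈ 2.327 - 154.05*I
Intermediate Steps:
s(q) = -4 - 71*sqrt(q)
sqrt(-23722 + s(-102)) = sqrt(-23722 + (-4 - 71*I*sqrt(102))) = sqrt(-23726 - 71*I*sqrt(102))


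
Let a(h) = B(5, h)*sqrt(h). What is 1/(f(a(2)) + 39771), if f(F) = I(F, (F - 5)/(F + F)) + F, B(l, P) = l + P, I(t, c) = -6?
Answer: 39765/1581255127 - 7*sqrt(2)/1581255127 ≈ 2.5141e-5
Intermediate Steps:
B(l, P) = P + l
a(h) = sqrt(h)*(5 + h) (a(h) = (h + 5)*sqrt(h) = (5 + h)*sqrt(h) = sqrt(h)*(5 + h))
f(F) = -6 + F
1/(f(a(2)) + 39771) = 1/((-6 + sqrt(2)*(5 + 2)) + 39771) = 1/((-6 + sqrt(2)*7) + 39771) = 1/((-6 + 7*sqrt(2)) + 39771) = 1/(39765 + 7*sqrt(2))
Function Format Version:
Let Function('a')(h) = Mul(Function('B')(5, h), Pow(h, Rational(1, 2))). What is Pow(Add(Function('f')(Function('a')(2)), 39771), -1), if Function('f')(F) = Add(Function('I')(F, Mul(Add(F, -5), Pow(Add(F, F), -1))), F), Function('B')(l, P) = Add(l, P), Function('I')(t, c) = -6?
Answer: Add(Rational(39765, 1581255127), Mul(Rational(-7, 1581255127), Pow(2, Rational(1, 2)))) ≈ 2.5141e-5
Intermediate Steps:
Function('B')(l, P) = Add(P, l)
Function('a')(h) = Mul(Pow(h, Rational(1, 2)), Add(5, h)) (Function('a')(h) = Mul(Add(h, 5), Pow(h, Rational(1, 2))) = Mul(Add(5, h), Pow(h, Rational(1, 2))) = Mul(Pow(h, Rational(1, 2)), Add(5, h)))
Function('f')(F) = Add(-6, F)
Pow(Add(Function('f')(Function('a')(2)), 39771), -1) = Pow(Add(Add(-6, Mul(Pow(2, Rational(1, 2)), Add(5, 2))), 39771), -1) = Pow(Add(Add(-6, Mul(Pow(2, Rational(1, 2)), 7)), 39771), -1) = Pow(Add(Add(-6, Mul(7, Pow(2, Rational(1, 2)))), 39771), -1) = Pow(Add(39765, Mul(7, Pow(2, Rational(1, 2)))), -1)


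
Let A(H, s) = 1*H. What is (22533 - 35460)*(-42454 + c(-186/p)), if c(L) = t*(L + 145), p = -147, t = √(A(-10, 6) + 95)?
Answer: 548802858 - 92647809*√85/49 ≈ 5.3137e+8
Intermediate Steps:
A(H, s) = H
t = √85 (t = √(-10 + 95) = √85 ≈ 9.2195)
c(L) = √85*(145 + L) (c(L) = √85*(L + 145) = √85*(145 + L))
(22533 - 35460)*(-42454 + c(-186/p)) = (22533 - 35460)*(-42454 + √85*(145 - 186/(-147))) = -12927*(-42454 + √85*(145 - 186*(-1/147))) = -12927*(-42454 + √85*(145 + 62/49)) = -12927*(-42454 + √85*(7167/49)) = -12927*(-42454 + 7167*√85/49) = 548802858 - 92647809*√85/49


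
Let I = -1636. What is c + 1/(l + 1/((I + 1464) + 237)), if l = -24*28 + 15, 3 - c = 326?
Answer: -13793457/42704 ≈ -323.00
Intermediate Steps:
c = -323 (c = 3 - 1*326 = 3 - 326 = -323)
l = -657 (l = -672 + 15 = -657)
c + 1/(l + 1/((I + 1464) + 237)) = -323 + 1/(-657 + 1/((-1636 + 1464) + 237)) = -323 + 1/(-657 + 1/(-172 + 237)) = -323 + 1/(-657 + 1/65) = -323 + 1/(-42704/65) = -323 - 65/42704 = -13793457/42704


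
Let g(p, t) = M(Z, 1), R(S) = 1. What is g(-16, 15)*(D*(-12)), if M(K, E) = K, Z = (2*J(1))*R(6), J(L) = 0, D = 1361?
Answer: 0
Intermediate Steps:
Z = 0 (Z = (2*0)*1 = 0*1 = 0)
g(p, t) = 0
g(-16, 15)*(D*(-12)) = 0*(1361*(-12)) = 0*(-16332) = 0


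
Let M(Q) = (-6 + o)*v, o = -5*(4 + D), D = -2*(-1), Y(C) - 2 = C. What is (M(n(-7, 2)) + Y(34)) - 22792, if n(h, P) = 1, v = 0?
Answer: -22756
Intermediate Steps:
Y(C) = 2 + C
D = 2
o = -30 (o = -5*(4 + 2) = -5*6 = -30)
M(Q) = 0 (M(Q) = (-6 - 30)*0 = -36*0 = 0)
(M(n(-7, 2)) + Y(34)) - 22792 = (0 + (2 + 34)) - 22792 = (0 + 36) - 22792 = 36 - 22792 = -22756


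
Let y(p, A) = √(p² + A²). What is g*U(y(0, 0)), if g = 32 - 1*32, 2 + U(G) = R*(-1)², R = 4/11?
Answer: 0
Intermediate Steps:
R = 4/11 (R = 4*(1/11) = 4/11 ≈ 0.36364)
y(p, A) = √(A² + p²)
U(G) = -18/11 (U(G) = -2 + (4/11)*(-1)² = -2 + (4/11)*1 = -2 + 4/11 = -18/11)
g = 0 (g = 32 - 32 = 0)
g*U(y(0, 0)) = 0*(-18/11) = 0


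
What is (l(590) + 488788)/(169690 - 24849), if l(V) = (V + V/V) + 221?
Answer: 489600/144841 ≈ 3.3803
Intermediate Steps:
l(V) = 222 + V (l(V) = (V + 1) + 221 = (1 + V) + 221 = 222 + V)
(l(590) + 488788)/(169690 - 24849) = ((222 + 590) + 488788)/(169690 - 24849) = (812 + 488788)/144841 = 489600*(1/144841) = 489600/144841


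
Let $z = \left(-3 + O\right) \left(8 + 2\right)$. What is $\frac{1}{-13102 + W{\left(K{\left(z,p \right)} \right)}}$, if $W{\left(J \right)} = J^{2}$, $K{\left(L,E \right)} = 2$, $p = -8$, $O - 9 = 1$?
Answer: $- \frac{1}{13098} \approx -7.6347 \cdot 10^{-5}$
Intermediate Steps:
$O = 10$ ($O = 9 + 1 = 10$)
$z = 70$ ($z = \left(-3 + 10\right) \left(8 + 2\right) = 7 \cdot 10 = 70$)
$\frac{1}{-13102 + W{\left(K{\left(z,p \right)} \right)}} = \frac{1}{-13102 + 2^{2}} = \frac{1}{-13102 + 4} = \frac{1}{-13098} = - \frac{1}{13098}$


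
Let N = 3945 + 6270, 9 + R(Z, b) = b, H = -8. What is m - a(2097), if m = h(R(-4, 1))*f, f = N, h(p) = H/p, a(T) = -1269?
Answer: 11484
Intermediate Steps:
R(Z, b) = -9 + b
h(p) = -8/p
N = 10215
f = 10215
m = 10215 (m = -8/(-9 + 1)*10215 = -8/(-8)*10215 = -8*(-⅛)*10215 = 1*10215 = 10215)
m - a(2097) = 10215 - 1*(-1269) = 10215 + 1269 = 11484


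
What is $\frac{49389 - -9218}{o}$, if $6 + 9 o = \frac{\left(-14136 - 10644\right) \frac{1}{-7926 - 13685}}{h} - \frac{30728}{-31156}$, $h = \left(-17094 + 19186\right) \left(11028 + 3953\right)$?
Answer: $- \frac{695650434306088410351}{6612423089391781} \approx -1.052 \cdot 10^{5}$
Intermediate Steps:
$h = 31340252$ ($h = 2092 \cdot 14981 = 31340252$)
$o = - \frac{6612423089391781}{11869749932705793}$ ($o = - \frac{2}{3} + \frac{\frac{\left(-14136 - 10644\right) \frac{1}{-7926 - 13685}}{31340252} - \frac{30728}{-31156}}{9} = - \frac{2}{3} + \frac{- \frac{24780}{-21611} \cdot \frac{1}{31340252} - - \frac{7682}{7789}}{9} = - \frac{2}{3} + \frac{\left(-24780\right) \left(- \frac{1}{21611}\right) \frac{1}{31340252} + \frac{7682}{7789}}{9} = - \frac{2}{3} + \frac{\frac{24780}{21611} \cdot \frac{1}{31340252} + \frac{7682}{7789}}{9} = - \frac{2}{3} + \frac{\frac{6195}{169323546493} + \frac{7682}{7789}}{9} = - \frac{2}{3} + \frac{1}{9} \cdot \frac{1300743532412081}{1318861103633977} = - \frac{2}{3} + \frac{1300743532412081}{11869749932705793} = - \frac{6612423089391781}{11869749932705793} \approx -0.55708$)
$\frac{49389 - -9218}{o} = \frac{49389 - -9218}{- \frac{6612423089391781}{11869749932705793}} = \left(49389 + 9218\right) \left(- \frac{11869749932705793}{6612423089391781}\right) = 58607 \left(- \frac{11869749932705793}{6612423089391781}\right) = - \frac{695650434306088410351}{6612423089391781}$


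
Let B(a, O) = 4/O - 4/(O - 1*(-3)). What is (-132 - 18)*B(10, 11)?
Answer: -900/77 ≈ -11.688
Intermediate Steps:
B(a, O) = -4/(3 + O) + 4/O (B(a, O) = 4/O - 4/(O + 3) = 4/O - 4/(3 + O) = -4/(3 + O) + 4/O)
(-132 - 18)*B(10, 11) = (-132 - 18)*(12/(11*(3 + 11))) = -1800/(11*14) = -150*6/77 = -900/77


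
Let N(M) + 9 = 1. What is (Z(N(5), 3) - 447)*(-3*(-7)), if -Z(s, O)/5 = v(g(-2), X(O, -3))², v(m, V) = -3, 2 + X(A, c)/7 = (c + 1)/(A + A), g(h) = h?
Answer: -10332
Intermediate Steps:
X(A, c) = -14 + 7*(1 + c)/(2*A) (X(A, c) = -14 + 7*((c + 1)/(A + A)) = -14 + 7*((1 + c)/((2*A))) = -14 + 7*((1 + c)*(1/(2*A))) = -14 + 7*((1 + c)/(2*A)) = -14 + 7*(1 + c)/(2*A))
N(M) = -8 (N(M) = -9 + 1 = -8)
Z(s, O) = -45 (Z(s, O) = -5*(-3)² = -5*9 = -45)
(Z(N(5), 3) - 447)*(-3*(-7)) = (-45 - 447)*(-3*(-7)) = -492*21 = -10332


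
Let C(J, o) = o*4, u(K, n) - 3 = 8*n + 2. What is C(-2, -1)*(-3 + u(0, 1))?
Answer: -40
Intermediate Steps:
u(K, n) = 5 + 8*n (u(K, n) = 3 + (8*n + 2) = 3 + (2 + 8*n) = 5 + 8*n)
C(J, o) = 4*o
C(-2, -1)*(-3 + u(0, 1)) = (4*(-1))*(-3 + (5 + 8*1)) = -4*(-3 + (5 + 8)) = -4*(-3 + 13) = -4*10 = -40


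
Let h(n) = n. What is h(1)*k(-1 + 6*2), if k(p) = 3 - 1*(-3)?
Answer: 6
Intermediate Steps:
k(p) = 6 (k(p) = 3 + 3 = 6)
h(1)*k(-1 + 6*2) = 1*6 = 6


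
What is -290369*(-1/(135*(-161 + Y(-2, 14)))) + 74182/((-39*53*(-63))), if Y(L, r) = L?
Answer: -1339991357/106130115 ≈ -12.626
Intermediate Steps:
-290369*(-1/(135*(-161 + Y(-2, 14)))) + 74182/((-39*53*(-63))) = -290369*(-1/(135*(-161 - 2))) + 74182/((-39*53*(-63))) = -290369/((-163*(-135))) + 74182/((-2067*(-63))) = -290369/22005 + 74182/130221 = -1339991357/106130115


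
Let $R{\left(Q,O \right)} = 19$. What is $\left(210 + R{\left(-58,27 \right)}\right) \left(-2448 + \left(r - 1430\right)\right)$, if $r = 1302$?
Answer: $-589904$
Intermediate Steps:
$\left(210 + R{\left(-58,27 \right)}\right) \left(-2448 + \left(r - 1430\right)\right) = \left(210 + 19\right) \left(-2448 + \left(1302 - 1430\right)\right) = 229 \left(-2448 + \left(1302 - 1430\right)\right) = 229 \left(-2448 - 128\right) = 229 \left(-2576\right) = -589904$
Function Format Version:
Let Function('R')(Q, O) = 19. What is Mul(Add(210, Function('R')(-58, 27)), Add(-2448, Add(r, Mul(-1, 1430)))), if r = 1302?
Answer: -589904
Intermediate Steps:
Mul(Add(210, Function('R')(-58, 27)), Add(-2448, Add(r, Mul(-1, 1430)))) = Mul(Add(210, 19), Add(-2448, Add(1302, Mul(-1, 1430)))) = Mul(229, Add(-2448, Add(1302, -1430))) = Mul(229, Add(-2448, -128)) = Mul(229, -2576) = -589904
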